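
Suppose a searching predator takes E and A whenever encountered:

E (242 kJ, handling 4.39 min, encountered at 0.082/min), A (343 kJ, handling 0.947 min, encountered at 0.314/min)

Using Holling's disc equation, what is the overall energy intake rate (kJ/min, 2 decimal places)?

R = Σλ_iE_i / (1 + Σλ_ih_i)
Numerator: 0.082×242 + 0.314×343 = 127.5
Denominator: 1 + 0.082×4.39 + 0.314×0.947 = 1.657
R = 127.5/1.657 = 76.96 kJ/min

76.96 kJ/min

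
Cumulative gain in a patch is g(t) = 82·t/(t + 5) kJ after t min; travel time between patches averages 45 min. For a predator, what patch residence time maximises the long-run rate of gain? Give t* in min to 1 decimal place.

Maximise g(t)/(T+t): set derivative to zero → g'(t)(T+t) = g(t).
g'(t) = 82·5/(t + 5)². Setting 82·5/(t+5)² = 82t/[(t+5)(45+t)] gives 5(45+t) = t(t+5), so t² = 5×45 = 225.
t* = √225 = 15 min.

15.0 min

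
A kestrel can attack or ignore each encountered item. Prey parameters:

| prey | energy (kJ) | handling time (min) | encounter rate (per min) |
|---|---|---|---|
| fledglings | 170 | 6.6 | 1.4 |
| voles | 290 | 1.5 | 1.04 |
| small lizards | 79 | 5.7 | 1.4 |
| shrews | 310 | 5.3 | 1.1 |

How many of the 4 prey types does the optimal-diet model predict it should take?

Rank by E/h (kJ/min): voles 193, shrews 58.5, fledglings 25.8, small lizards 13.9. Include each in turn until the next type's E/h falls below the running intake rate.
Rate on top 1: 117.8. shrews: 58.5 < 117.8 → exclude; stop.
Optimal diet: voles — 1 of 4 types.

1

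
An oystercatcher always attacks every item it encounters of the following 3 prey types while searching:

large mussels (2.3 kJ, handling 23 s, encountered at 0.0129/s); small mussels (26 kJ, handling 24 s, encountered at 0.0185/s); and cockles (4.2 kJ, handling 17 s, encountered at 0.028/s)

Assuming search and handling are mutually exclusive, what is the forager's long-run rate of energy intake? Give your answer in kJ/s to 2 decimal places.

R = (0.0129×2.3 + 0.0185×26 + 0.028×4.2) / (1 + 0.0129×23 + 0.0185×24 + 0.028×17) = 0.6283/2.217 = 0.2834 kJ/s.

0.28 kJ/s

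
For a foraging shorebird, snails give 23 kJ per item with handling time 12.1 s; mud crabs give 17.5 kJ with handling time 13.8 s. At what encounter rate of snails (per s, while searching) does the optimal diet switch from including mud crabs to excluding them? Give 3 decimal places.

At the threshold, the rate on snails alone equals the profitability of mud crabs: λ·23/(1 + λ·12.1) = 17.5/13.8 = 1.268.
Rearranging, λ(23 − 1.268×12.1) = 1.268, so λ = 1.268/7.656 = 0.1656 per s.

0.166 per s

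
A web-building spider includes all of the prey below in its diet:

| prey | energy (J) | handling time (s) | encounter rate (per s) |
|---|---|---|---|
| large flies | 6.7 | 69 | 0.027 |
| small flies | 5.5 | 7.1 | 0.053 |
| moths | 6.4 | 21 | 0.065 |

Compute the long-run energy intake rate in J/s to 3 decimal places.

R = (0.027×6.7 + 0.053×5.5 + 0.065×6.4) / (1 + 0.027×69 + 0.053×7.1 + 0.065×21) = 0.8884/4.604 = 0.193 J/s.

0.193 J/s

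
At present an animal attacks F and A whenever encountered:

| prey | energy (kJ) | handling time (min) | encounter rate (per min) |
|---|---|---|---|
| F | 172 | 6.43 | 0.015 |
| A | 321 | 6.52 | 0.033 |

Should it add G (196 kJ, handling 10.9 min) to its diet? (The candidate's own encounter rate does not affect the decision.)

Yes

On F and A alone, R = ΣλE/(1+Σλh) = 13.17/1.312 = 10.04 kJ/min.
Profitability of G: 196/10.9 = 17.98 kJ/min.
Since 17.98 > R, including G increases the long-run rate.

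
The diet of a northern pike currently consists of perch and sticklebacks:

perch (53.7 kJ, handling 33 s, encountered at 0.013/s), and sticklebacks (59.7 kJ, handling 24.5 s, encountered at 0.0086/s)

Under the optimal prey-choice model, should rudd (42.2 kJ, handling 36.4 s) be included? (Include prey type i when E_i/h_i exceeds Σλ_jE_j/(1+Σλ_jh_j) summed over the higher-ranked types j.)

Yes

Intake rate on the current diet: R = (0.013×53.7 + 0.0086×59.7) / (1 + 0.013×33 + 0.0086×24.5) = 1.212/1.64 = 0.7389 kJ/s.
rudd: E/h = 42.2/36.4 = 1.159 kJ/s.
Since 1.159 > R, including rudd increases the long-run rate.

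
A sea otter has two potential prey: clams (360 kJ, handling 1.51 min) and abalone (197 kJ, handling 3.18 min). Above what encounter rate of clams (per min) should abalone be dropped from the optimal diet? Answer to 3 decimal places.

The zero-one rule: include abalone iff E₂/h₂ > λE₁/(1+λh₁). Equality gives the switch point.
λE₁h₂ = E₂ + λE₂h₁ ⇒ λ = E₂/(E₁h₂ − E₂h₁) = 197/(1145 − 297.5) = 0.2325 per min.

0.232 per min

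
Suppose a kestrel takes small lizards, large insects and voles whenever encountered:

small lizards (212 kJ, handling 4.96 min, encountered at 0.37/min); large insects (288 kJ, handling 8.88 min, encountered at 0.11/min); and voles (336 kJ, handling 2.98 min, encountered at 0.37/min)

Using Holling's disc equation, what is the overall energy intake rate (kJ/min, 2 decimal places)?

R = (0.37×212 + 0.11×288 + 0.37×336) / (1 + 0.37×4.96 + 0.11×8.88 + 0.37×2.98) = 234.4/4.915 = 47.7 kJ/min.

47.70 kJ/min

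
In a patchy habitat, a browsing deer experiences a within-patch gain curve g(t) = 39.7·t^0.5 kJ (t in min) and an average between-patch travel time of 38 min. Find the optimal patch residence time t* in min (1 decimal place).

By the marginal value theorem, leave when the instantaneous gain rate g'(t) equals the habitat-wide average g(t)/(T + t).
g'(t) = 0.5·39.7·t^-0.5. Setting 0.5·39.7·t^-0.5 = 39.7·t^0.5/(38+t) gives 0.5(38+t) = t, so 0.50·t = 0.5×38.
t* = 0.5×38/0.50 = 38 min.

38.0 min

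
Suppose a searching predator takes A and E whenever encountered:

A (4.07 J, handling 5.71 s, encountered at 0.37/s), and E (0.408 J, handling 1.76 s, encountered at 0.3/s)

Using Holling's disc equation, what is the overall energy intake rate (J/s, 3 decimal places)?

R = (0.37×4.07 + 0.3×0.408) / (1 + 0.37×5.71 + 0.3×1.76) = 1.628/3.641 = 0.4472 J/s.

0.447 J/s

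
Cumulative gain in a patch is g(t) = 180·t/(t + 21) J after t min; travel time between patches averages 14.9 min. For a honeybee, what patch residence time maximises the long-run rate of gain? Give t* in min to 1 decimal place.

17.7 min

Maximise g(t)/(T+t): set derivative to zero → g'(t)(T+t) = g(t).
g'(t) = 180·21/(t + 21)². Setting 180·21/(t+21)² = 180t/[(t+21)(14.9+t)] gives 21(14.9+t) = t(t+21), so t² = 21×14.9 = 312.9.
t* = √312.9 = 17.69 min.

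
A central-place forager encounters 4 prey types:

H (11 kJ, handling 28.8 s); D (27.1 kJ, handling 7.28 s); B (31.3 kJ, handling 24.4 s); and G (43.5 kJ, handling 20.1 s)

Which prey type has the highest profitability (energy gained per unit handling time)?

D

Profitability E/h (kJ/s): H = 11/28.8 = 0.382, D = 27.1/7.28 = 3.72, B = 31.3/24.4 = 1.28, G = 43.5/20.1 = 2.16.
Ranked: D > G > B > H.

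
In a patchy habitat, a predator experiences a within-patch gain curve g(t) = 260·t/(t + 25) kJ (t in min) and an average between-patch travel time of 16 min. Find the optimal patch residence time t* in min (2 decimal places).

Maximise g(t)/(T+t): set derivative to zero → g'(t)(T+t) = g(t).
g'(t) = 260·25/(t + 25)². Setting 260·25/(t+25)² = 260t/[(t+25)(16+t)] gives 25(16+t) = t(t+25), so t² = 25×16 = 400.
t* = √400 = 20 min.

20.00 min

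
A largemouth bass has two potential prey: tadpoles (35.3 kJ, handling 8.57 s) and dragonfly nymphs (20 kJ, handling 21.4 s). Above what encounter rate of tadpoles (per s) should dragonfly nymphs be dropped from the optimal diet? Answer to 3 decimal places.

0.034 per s

At the threshold, the rate on tadpoles alone equals the profitability of dragonfly nymphs: λ·35.3/(1 + λ·8.57) = 20/21.4 = 0.9346.
Rearranging, λ(35.3 − 0.9346×8.57) = 0.9346, so λ = 0.9346/27.29 = 0.03425 per s.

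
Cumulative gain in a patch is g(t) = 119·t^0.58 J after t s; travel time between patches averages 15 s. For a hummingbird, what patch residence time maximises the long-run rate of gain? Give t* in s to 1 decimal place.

20.7 s

Optimal t* satisfies g'(t*) = g(t*)/(T + t*).
g'(t) = 0.58·119·t^-0.42. Setting 0.58·119·t^-0.42 = 119·t^0.58/(15+t) gives 0.58(15+t) = t, so 0.42·t = 0.58×15.
t* = 0.58×15/0.42 = 20.71 s.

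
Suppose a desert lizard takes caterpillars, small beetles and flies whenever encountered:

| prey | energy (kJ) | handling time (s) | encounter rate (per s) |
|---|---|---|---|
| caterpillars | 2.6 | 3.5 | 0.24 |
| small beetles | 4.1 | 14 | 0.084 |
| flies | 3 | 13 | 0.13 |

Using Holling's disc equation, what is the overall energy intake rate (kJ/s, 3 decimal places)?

0.289 kJ/s

Energy encountered per unit search time: 0.24×2.6 + 0.084×4.1 + 0.13×3 = 1.358 kJ/s.
Handling time per unit search time: 0.24×3.5 + 0.084×14 + 0.13×13 = 3.706.
Rate = 1.358/(1 + 3.706) = 0.2887 kJ/s.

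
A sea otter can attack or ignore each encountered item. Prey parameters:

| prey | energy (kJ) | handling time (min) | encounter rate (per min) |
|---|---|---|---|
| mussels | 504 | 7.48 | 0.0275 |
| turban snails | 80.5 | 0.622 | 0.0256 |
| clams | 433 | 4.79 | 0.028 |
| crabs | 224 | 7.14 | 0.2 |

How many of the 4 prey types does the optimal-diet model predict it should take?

Profitabilities (E/h, kJ/min): turban snails 129, clams 90.4, mussels 67.4, crabs 31.4. Add prey in this order while the next type's profitability exceeds the intake rate on those already taken.
Rate on top 1: 2.028. clams: 90.4 > 2.028 → include.
Rate on top 2: 12.33. mussels: 67.4 > 12.33 → include.
Rate on top 3: 20.69. crabs: 31.4 > 20.69 → include.
Optimal diet: turban snails, clams, mussels, crabs — 4 of 4 types.

4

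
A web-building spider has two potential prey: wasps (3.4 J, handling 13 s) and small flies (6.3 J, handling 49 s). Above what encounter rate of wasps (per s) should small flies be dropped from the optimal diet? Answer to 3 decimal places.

Drop small flies once their profitability E₂/h₂ falls below the rate achievable on wasps alone: E₂/h₂ = λE₁/(1 + λh₁).
Solve for λ: λE₁h₂ = E₂(1 + λh₁) → λ(E₁h₂ − E₂h₁) = E₂ → λ = E₂/(E₁h₂ − E₂h₁).
λ = 6.3/(3.4×49 − 6.3×13) = 6.3/84.7 = 0.07438 per s.

0.074 per s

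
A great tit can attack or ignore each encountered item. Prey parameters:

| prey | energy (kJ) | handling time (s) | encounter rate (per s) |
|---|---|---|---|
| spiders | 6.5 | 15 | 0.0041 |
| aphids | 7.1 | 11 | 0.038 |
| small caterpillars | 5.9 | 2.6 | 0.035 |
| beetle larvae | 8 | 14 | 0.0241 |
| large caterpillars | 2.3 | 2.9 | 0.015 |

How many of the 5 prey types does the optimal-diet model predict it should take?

E/h in descending order: small caterpillars 2.27, large caterpillars 0.793, aphids 0.645, beetle larvae 0.571, spiders 0.433 kJ/s. The optimal diet is the largest prefix of this list for which every included type satisfies E_i/h_i > R on the types above it.
Rate on top 1: 0.1893. large caterpillars: 0.793 > 0.1893 → include.
Rate on top 2: 0.2124. aphids: 0.645 > 0.2124 → include.
Rate on top 3: 0.329. beetle larvae: 0.571 > 0.329 → include.
Rate on top 4: 0.3723. spiders: 0.433 > 0.3723 → include.
Optimal diet: small caterpillars, large caterpillars, aphids, beetle larvae, spiders — 5 of 5 types.

5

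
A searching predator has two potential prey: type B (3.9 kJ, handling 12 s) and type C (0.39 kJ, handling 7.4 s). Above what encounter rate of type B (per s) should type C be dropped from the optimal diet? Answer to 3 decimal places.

The zero-one rule: include type C iff E₂/h₂ > λE₁/(1+λh₁). Equality gives the switch point.
λE₁h₂ = E₂ + λE₂h₁ ⇒ λ = E₂/(E₁h₂ − E₂h₁) = 0.39/(28.86 − 4.68) = 0.01613 per s.

0.016 per s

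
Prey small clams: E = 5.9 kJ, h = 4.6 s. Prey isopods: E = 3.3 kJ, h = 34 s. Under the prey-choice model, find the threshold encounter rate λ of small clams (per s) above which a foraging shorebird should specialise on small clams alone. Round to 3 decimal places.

0.018 per s

The zero-one rule: include isopods iff E₂/h₂ > λE₁/(1+λh₁). Equality gives the switch point.
λE₁h₂ = E₂ + λE₂h₁ ⇒ λ = E₂/(E₁h₂ − E₂h₁) = 3.3/(200.6 − 15.18) = 0.0178 per s.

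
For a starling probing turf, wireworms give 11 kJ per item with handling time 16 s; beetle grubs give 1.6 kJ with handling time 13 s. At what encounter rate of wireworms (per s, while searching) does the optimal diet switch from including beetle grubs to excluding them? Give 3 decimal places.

Drop beetle grubs once their profitability E₂/h₂ falls below the rate achievable on wireworms alone: E₂/h₂ = λE₁/(1 + λh₁).
Solve for λ: λE₁h₂ = E₂(1 + λh₁) → λ(E₁h₂ − E₂h₁) = E₂ → λ = E₂/(E₁h₂ − E₂h₁).
λ = 1.6/(11×13 − 1.6×16) = 1.6/117.4 = 0.01363 per s.

0.014 per s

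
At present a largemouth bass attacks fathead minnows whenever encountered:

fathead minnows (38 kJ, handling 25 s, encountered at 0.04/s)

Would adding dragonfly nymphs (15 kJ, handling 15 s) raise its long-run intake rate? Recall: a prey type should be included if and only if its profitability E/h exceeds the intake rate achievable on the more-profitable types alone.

Yes

Current rate: (0.04×38)/(1 + 0.04×25) = 0.76 kJ/s.
dragonfly nymphs: E/h = 15/15 = 1 kJ/s.
Since 1 > R, including dragonfly nymphs increases the long-run rate.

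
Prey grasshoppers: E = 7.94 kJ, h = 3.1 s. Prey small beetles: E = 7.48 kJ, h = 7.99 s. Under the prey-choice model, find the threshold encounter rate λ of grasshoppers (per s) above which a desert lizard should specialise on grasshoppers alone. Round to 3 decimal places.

Drop small beetles once their profitability E₂/h₂ falls below the rate achievable on grasshoppers alone: E₂/h₂ = λE₁/(1 + λh₁).
Solve for λ: λE₁h₂ = E₂(1 + λh₁) → λ(E₁h₂ − E₂h₁) = E₂ → λ = E₂/(E₁h₂ − E₂h₁).
λ = 7.48/(7.94×7.99 − 7.48×3.1) = 7.48/40.25 = 0.1858 per s.

0.186 per s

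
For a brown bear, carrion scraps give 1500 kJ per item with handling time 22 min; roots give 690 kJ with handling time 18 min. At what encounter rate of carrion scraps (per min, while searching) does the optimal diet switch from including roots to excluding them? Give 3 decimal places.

Drop roots once their profitability E₂/h₂ falls below the rate achievable on carrion scraps alone: E₂/h₂ = λE₁/(1 + λh₁).
Solve for λ: λE₁h₂ = E₂(1 + λh₁) → λ(E₁h₂ − E₂h₁) = E₂ → λ = E₂/(E₁h₂ − E₂h₁).
λ = 690/(1500×18 − 690×22) = 690/1.182e+04 = 0.05838 per min.

0.058 per min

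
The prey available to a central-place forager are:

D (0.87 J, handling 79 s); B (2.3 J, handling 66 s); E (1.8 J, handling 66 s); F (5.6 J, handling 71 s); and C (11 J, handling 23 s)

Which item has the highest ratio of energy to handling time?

C

Profitability E/h (J/s): D = 0.87/79 = 0.011, B = 2.3/66 = 0.0348, E = 1.8/66 = 0.0273, F = 5.6/71 = 0.0789, C = 11/23 = 0.478.
Ranked: C > F > B > E > D.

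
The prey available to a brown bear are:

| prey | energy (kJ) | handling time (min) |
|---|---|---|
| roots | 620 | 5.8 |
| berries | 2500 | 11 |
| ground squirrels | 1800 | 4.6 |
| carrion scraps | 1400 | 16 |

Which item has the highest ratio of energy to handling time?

ground squirrels

Profitability E/h (kJ/min): roots = 620/5.8 = 107, berries = 2500/11 = 227, ground squirrels = 1800/4.6 = 391, carrion scraps = 1400/16 = 87.5.
Ranked: ground squirrels > berries > roots > carrion scraps.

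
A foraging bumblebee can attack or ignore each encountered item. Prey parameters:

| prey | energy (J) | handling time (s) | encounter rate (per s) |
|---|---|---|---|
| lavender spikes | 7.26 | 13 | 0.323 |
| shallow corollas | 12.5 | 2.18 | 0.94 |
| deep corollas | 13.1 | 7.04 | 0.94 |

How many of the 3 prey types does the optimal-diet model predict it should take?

1

E/h in descending order: shallow corollas 5.73, deep corollas 1.86, lavender spikes 0.558 J/s. The optimal diet is the largest prefix of this list for which every included type satisfies E_i/h_i > R on the types above it.
Rate on top 1: 3.853. deep corollas: 1.86 < 3.853 → exclude; stop.
Optimal diet: shallow corollas — 1 of 3 types.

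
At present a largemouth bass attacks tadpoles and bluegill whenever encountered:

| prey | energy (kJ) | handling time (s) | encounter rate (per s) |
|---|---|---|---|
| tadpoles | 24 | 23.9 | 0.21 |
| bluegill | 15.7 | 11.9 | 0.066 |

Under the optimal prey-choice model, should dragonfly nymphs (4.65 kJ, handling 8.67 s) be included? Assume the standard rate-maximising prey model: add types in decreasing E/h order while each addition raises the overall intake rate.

Intake rate on the current diet: R = (0.21×24 + 0.066×15.7) / (1 + 0.21×23.9 + 0.066×11.9) = 6.076/6.804 = 0.893 kJ/s.
dragonfly nymphs: E/h = 4.65/8.67 = 0.5363 kJ/s.
Since 0.5363 < R, time spent handling dragonfly nymphs is better spent searching.

No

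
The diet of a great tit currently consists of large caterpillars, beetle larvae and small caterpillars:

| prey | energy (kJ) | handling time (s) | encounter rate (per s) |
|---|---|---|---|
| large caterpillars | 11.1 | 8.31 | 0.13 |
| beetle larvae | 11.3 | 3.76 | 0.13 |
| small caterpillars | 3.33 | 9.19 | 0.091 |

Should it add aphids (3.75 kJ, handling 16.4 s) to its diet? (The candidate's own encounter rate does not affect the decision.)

No

Intake rate on the current diet: R = (0.13×11.1 + 0.13×11.3 + 0.091×3.33) / (1 + 0.13×8.31 + 0.13×3.76 + 0.091×9.19) = 3.215/3.405 = 0.9441 kJ/s.
Profitability of aphids: 3.75/16.4 = 0.2287 kJ/s.
0.2287 < 0.9441, so adding aphids would lower the average — exclude it.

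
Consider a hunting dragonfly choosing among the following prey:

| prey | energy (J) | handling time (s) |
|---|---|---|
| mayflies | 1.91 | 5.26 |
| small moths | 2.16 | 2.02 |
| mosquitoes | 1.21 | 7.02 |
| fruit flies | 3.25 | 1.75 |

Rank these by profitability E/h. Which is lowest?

Profitability E/h (J/s): mayflies = 1.91/5.26 = 0.363, small moths = 2.16/2.02 = 1.07, mosquitoes = 1.21/7.02 = 0.172, fruit flies = 3.25/1.75 = 1.86.
Ranked: fruit flies > small moths > mayflies > mosquitoes.

mosquitoes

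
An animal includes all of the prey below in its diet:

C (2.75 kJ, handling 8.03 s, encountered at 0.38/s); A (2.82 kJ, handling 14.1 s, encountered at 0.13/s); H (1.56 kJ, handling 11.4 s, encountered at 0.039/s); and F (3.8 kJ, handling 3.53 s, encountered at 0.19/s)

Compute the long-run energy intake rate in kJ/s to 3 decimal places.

Energy encountered per unit search time: 0.38×2.75 + 0.13×2.82 + 0.039×1.56 + 0.19×3.8 = 2.194 kJ/s.
Handling time per unit search time: 0.38×8.03 + 0.13×14.1 + 0.039×11.4 + 0.19×3.53 = 6.
Rate = 2.194/(1 + 6) = 0.3135 kJ/s.

0.314 kJ/s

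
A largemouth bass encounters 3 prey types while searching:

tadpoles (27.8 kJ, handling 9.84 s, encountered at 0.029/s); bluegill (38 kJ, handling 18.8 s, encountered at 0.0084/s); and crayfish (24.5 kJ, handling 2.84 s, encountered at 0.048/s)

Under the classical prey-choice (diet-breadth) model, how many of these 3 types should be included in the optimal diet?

E/h in descending order: crayfish 8.63, tadpoles 2.83, bluegill 2.02 kJ/s. The optimal diet is the largest prefix of this list for which every included type satisfies E_i/h_i > R on the types above it.
Rate on top 1: 1.035. tadpoles: 2.83 > 1.035 → include.
Rate on top 2: 1.394. bluegill: 2.02 > 1.394 → include.
Optimal diet: crayfish, tadpoles, bluegill — 3 of 3 types.

3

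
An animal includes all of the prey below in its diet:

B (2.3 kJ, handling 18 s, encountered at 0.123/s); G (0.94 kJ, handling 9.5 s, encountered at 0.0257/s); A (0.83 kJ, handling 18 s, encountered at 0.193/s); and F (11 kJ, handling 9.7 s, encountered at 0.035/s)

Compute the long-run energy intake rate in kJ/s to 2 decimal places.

Energy encountered per unit search time: 0.123×2.3 + 0.0257×0.94 + 0.193×0.83 + 0.035×11 = 0.8522 kJ/s.
Handling time per unit search time: 0.123×18 + 0.0257×9.5 + 0.193×18 + 0.035×9.7 = 6.272.
Rate = 0.8522/(1 + 6.272) = 0.1172 kJ/s.

0.12 kJ/s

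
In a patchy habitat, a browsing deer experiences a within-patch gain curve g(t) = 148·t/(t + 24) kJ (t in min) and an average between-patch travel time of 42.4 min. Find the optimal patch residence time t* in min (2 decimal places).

By the marginal value theorem, leave when the instantaneous gain rate g'(t) equals the habitat-wide average g(t)/(T + t).
g'(t) = 148·24/(t + 24)². Setting 148·24/(t+24)² = 148t/[(t+24)(42.4+t)] gives 24(42.4+t) = t(t+24), so t² = 24×42.4 = 1018.
t* = √1018 = 31.9 min.

31.90 min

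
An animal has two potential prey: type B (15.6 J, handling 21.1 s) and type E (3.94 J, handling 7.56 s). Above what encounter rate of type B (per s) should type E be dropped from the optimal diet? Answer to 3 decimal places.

0.113 per s

Drop type E once their profitability E₂/h₂ falls below the rate achievable on type B alone: E₂/h₂ = λE₁/(1 + λh₁).
Solve for λ: λE₁h₂ = E₂(1 + λh₁) → λ(E₁h₂ − E₂h₁) = E₂ → λ = E₂/(E₁h₂ − E₂h₁).
λ = 3.94/(15.6×7.56 − 3.94×21.1) = 3.94/34.8 = 0.1132 per s.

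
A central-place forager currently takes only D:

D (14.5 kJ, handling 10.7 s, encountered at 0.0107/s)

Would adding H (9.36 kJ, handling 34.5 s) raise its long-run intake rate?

On D alone, R = ΣλE/(1+Σλh) = 0.1551/1.114 = 0.1392 kJ/s.
Profitability of H: 9.36/34.5 = 0.2713 kJ/s.
0.2713 > 0.1392, so adding H raises the average — include it.

Yes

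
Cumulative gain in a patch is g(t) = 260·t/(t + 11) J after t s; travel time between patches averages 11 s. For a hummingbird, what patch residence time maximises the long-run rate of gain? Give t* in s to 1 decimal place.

Maximise g(t)/(T+t): set derivative to zero → g'(t)(T+t) = g(t).
g'(t) = 260·11/(t + 11)². Setting 260·11/(t+11)² = 260t/[(t+11)(11+t)] gives 11(11+t) = t(t+11), so t² = 11×11 = 121.
t* = √121 = 11 s.

11.0 s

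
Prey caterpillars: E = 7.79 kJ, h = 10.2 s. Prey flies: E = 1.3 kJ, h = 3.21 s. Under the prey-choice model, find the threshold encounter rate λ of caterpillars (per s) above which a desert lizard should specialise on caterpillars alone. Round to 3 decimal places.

0.111 per s

Drop flies once their profitability E₂/h₂ falls below the rate achievable on caterpillars alone: E₂/h₂ = λE₁/(1 + λh₁).
Solve for λ: λE₁h₂ = E₂(1 + λh₁) → λ(E₁h₂ − E₂h₁) = E₂ → λ = E₂/(E₁h₂ − E₂h₁).
λ = 1.3/(7.79×3.21 − 1.3×10.2) = 1.3/11.75 = 0.1107 per s.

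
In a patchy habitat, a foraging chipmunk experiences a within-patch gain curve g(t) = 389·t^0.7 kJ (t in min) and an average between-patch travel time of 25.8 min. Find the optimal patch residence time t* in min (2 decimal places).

By the marginal value theorem, leave when the instantaneous gain rate g'(t) equals the habitat-wide average g(t)/(T + t).
g'(t) = 0.7·389·t^-0.3. Setting 0.7·389·t^-0.3 = 389·t^0.7/(25.8+t) gives 0.7(25.8+t) = t, so 0.30·t = 0.7×25.8.
t* = 0.7×25.8/0.30 = 60.2 min.

60.20 min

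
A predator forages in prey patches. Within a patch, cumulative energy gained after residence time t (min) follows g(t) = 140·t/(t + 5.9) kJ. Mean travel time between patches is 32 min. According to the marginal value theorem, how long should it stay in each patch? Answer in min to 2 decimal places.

13.74 min

Optimal t* satisfies g'(t*) = g(t*)/(T + t*).
g'(t) = 140·5.9/(t + 5.9)². Setting 140·5.9/(t+5.9)² = 140t/[(t+5.9)(32+t)] gives 5.9(32+t) = t(t+5.9), so t² = 5.9×32 = 188.8.
t* = √188.8 = 13.74 min.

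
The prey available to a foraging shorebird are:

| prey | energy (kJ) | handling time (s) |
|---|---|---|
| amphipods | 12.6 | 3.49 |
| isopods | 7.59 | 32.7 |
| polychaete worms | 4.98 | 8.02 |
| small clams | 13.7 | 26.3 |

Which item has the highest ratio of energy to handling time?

In descending order of E/h:
amphipods: 12.6/3.49 = 3.61 kJ/s
polychaete worms: 4.98/8.02 = 0.621 kJ/s
small clams: 13.7/26.3 = 0.521 kJ/s
isopods: 7.59/32.7 = 0.232 kJ/s

amphipods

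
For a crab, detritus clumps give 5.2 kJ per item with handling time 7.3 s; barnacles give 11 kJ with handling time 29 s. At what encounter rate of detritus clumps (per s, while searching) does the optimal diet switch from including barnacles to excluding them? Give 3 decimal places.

At the threshold, the rate on detritus clumps alone equals the profitability of barnacles: λ·5.2/(1 + λ·7.3) = 11/29 = 0.3793.
Rearranging, λ(5.2 − 0.3793×7.3) = 0.3793, so λ = 0.3793/2.431 = 0.156 per s.

0.156 per s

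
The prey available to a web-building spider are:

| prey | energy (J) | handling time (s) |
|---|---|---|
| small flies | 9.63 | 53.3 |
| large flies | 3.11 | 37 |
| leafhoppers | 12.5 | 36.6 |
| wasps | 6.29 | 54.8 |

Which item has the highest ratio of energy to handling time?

leafhoppers

Profitability E/h (J/s): small flies = 9.63/53.3 = 0.181, large flies = 3.11/37 = 0.0841, leafhoppers = 12.5/36.6 = 0.342, wasps = 6.29/54.8 = 0.115.
Ranked: leafhoppers > small flies > wasps > large flies.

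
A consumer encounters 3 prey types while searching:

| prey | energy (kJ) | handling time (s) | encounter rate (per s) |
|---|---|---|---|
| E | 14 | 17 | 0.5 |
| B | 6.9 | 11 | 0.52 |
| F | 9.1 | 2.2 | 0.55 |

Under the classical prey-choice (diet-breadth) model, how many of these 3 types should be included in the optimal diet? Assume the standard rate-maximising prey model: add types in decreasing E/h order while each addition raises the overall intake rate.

1

E/h in descending order: F 4.14, E 0.824, B 0.627 kJ/s. The optimal diet is the largest prefix of this list for which every included type satisfies E_i/h_i > R on the types above it.
Rate on top 1: 2.265. E: 0.824 < 2.265 → exclude; stop.
Optimal diet: F — 1 of 3 types.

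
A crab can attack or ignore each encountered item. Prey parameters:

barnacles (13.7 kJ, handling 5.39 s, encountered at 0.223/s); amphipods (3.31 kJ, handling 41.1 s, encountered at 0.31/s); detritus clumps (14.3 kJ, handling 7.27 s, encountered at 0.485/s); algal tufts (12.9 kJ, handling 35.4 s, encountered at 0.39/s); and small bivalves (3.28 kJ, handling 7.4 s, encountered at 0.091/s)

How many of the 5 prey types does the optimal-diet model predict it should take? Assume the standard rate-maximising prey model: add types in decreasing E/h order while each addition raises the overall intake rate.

E/h in descending order: barnacles 2.54, detritus clumps 1.97, small bivalves 0.443, algal tufts 0.364, amphipods 0.0805 kJ/s. The optimal diet is the largest prefix of this list for which every included type satisfies E_i/h_i > R on the types above it.
Rate on top 1: 1.387. detritus clumps: 1.97 > 1.387 → include.
Rate on top 2: 1.744. small bivalves: 0.443 < 1.744 → exclude; stop.
Optimal diet: barnacles, detritus clumps — 2 of 5 types.

2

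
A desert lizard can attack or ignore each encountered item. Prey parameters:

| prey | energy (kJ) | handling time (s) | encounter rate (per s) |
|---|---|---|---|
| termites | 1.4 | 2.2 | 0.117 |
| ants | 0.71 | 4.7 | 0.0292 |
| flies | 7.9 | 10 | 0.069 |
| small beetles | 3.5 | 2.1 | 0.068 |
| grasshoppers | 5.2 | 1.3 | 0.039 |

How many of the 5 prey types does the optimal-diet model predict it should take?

4

Rank by E/h (kJ/s): grasshoppers 4, small beetles 1.67, flies 0.79, termites 0.636, ants 0.151. Include each in turn until the next type's E/h falls below the running intake rate.
Rate on top 1: 0.193. small beetles: 1.67 > 0.193 → include.
Rate on top 2: 0.3693. flies: 0.79 > 0.3693 → include.
Rate on top 3: 0.5234. termites: 0.636 > 0.5234 → include.
Rate on top 4: 0.537. ants: 0.151 < 0.537 → exclude; stop.
Optimal diet: grasshoppers, small beetles, flies, termites — 4 of 5 types.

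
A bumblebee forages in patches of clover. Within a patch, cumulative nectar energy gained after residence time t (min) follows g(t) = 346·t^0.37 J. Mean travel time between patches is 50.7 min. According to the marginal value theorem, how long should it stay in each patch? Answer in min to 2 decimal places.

By the marginal value theorem, leave when the instantaneous gain rate g'(t) equals the habitat-wide average g(t)/(T + t).
g'(t) = 0.37·346·t^-0.63. Setting 0.37·346·t^-0.63 = 346·t^0.37/(50.7+t) gives 0.37(50.7+t) = t, so 0.63·t = 0.37×50.7.
t* = 0.37×50.7/0.63 = 29.78 min.

29.78 min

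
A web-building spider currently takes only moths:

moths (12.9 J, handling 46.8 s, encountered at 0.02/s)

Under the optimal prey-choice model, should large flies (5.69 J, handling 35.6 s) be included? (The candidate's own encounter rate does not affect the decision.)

Yes

Current rate: (0.02×12.9)/(1 + 0.02×46.8) = 0.1333 J/s.
large flies: E/h = 5.69/35.6 = 0.1598 J/s.
Since 0.1598 > R, including large flies increases the long-run rate.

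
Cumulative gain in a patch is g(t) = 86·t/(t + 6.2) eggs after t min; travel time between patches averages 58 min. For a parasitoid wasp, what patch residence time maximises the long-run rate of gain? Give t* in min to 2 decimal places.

By the marginal value theorem, leave when the instantaneous gain rate g'(t) equals the habitat-wide average g(t)/(T + t).
g'(t) = 86·6.2/(t + 6.2)². Setting 86·6.2/(t+6.2)² = 86t/[(t+6.2)(58+t)] gives 6.2(58+t) = t(t+6.2), so t² = 6.2×58 = 359.6.
t* = √359.6 = 18.96 min.

18.96 min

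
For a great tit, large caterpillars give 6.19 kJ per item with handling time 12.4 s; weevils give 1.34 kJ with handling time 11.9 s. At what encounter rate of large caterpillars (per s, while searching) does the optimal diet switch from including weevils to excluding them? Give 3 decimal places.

0.023 per s

The zero-one rule: include weevils iff E₂/h₂ > λE₁/(1+λh₁). Equality gives the switch point.
λE₁h₂ = E₂ + λE₂h₁ ⇒ λ = E₂/(E₁h₂ − E₂h₁) = 1.34/(73.66 − 16.62) = 0.02349 per s.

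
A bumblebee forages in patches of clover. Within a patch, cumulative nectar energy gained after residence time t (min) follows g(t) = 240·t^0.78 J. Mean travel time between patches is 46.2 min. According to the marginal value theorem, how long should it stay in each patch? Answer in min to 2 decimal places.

163.80 min

By the marginal value theorem, leave when the instantaneous gain rate g'(t) equals the habitat-wide average g(t)/(T + t).
g'(t) = 0.78·240·t^-0.22. Setting 0.78·240·t^-0.22 = 240·t^0.78/(46.2+t) gives 0.78(46.2+t) = t, so 0.22·t = 0.78×46.2.
t* = 0.78×46.2/0.22 = 163.8 min.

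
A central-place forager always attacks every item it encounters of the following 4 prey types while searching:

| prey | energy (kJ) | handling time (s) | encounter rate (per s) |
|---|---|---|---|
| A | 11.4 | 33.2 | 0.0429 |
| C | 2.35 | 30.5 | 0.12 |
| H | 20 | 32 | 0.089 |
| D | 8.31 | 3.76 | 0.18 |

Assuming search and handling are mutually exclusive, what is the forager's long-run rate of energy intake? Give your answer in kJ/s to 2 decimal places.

R = (0.0429×11.4 + 0.12×2.35 + 0.089×20 + 0.18×8.31) / (1 + 0.0429×33.2 + 0.12×30.5 + 0.089×32 + 0.18×3.76) = 4.047/9.609 = 0.4211 kJ/s.

0.42 kJ/s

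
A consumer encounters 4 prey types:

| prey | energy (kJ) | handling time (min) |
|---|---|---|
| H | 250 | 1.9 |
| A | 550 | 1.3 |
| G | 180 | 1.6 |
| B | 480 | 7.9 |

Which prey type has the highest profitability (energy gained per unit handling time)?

A

Profitability E/h (kJ/min): H = 250/1.9 = 132, A = 550/1.3 = 423, G = 180/1.6 = 112, B = 480/7.9 = 60.8.
Ranked: A > H > G > B.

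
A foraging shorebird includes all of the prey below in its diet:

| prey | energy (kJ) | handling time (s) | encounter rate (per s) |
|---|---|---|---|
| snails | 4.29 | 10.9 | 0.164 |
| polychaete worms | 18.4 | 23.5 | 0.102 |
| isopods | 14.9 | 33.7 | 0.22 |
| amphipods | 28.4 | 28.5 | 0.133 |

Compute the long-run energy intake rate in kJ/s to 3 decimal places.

0.588 kJ/s

R = Σλ_iE_i / (1 + Σλ_ih_i)
Numerator: 0.164×4.29 + 0.102×18.4 + 0.22×14.9 + 0.133×28.4 = 9.636
Denominator: 1 + 0.164×10.9 + 0.102×23.5 + 0.22×33.7 + 0.133×28.5 = 16.39
R = 9.636/16.39 = 0.5879 kJ/s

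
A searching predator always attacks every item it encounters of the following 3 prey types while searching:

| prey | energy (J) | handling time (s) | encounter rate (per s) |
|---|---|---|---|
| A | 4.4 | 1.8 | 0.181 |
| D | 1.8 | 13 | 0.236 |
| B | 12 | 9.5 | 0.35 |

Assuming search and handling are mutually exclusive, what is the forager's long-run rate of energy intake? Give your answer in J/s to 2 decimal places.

R = (0.181×4.4 + 0.236×1.8 + 0.35×12) / (1 + 0.181×1.8 + 0.236×13 + 0.35×9.5) = 5.421/7.719 = 0.7023 J/s.

0.70 J/s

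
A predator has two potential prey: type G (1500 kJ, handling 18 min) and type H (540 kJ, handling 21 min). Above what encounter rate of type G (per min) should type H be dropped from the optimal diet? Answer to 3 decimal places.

The zero-one rule: include type H iff E₂/h₂ > λE₁/(1+λh₁). Equality gives the switch point.
λE₁h₂ = E₂ + λE₂h₁ ⇒ λ = E₂/(E₁h₂ − E₂h₁) = 540/(3.15e+04 − 9720) = 0.02479 per min.

0.025 per min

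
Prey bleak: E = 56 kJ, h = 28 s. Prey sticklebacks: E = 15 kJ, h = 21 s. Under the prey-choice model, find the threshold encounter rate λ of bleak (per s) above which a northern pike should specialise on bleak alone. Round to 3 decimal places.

0.020 per s

Drop sticklebacks once their profitability E₂/h₂ falls below the rate achievable on bleak alone: E₂/h₂ = λE₁/(1 + λh₁).
Solve for λ: λE₁h₂ = E₂(1 + λh₁) → λ(E₁h₂ − E₂h₁) = E₂ → λ = E₂/(E₁h₂ − E₂h₁).
λ = 15/(56×21 − 15×28) = 15/756 = 0.01984 per s.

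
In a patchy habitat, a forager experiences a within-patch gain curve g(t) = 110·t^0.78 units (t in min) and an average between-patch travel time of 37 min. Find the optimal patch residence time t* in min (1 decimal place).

By the marginal value theorem, leave when the instantaneous gain rate g'(t) equals the habitat-wide average g(t)/(T + t).
g'(t) = 0.78·110·t^-0.22. Setting 0.78·110·t^-0.22 = 110·t^0.78/(37+t) gives 0.78(37+t) = t, so 0.22·t = 0.78×37.
t* = 0.78×37/0.22 = 131.2 min.

131.2 min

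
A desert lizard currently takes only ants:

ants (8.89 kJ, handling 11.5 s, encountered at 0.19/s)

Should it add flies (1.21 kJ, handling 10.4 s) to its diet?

Current rate: (0.19×8.89)/(1 + 0.19×11.5) = 0.5303 kJ/s.
flies: E/h = 1.21/10.4 = 0.1163 kJ/s.
0.1163 < 0.5303, so adding flies would lower the average — exclude it.

No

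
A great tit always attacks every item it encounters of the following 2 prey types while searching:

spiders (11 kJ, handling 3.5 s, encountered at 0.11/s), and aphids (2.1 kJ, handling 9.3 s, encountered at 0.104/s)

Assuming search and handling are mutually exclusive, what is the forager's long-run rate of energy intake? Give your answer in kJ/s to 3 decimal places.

0.607 kJ/s

R = Σλ_iE_i / (1 + Σλ_ih_i)
Numerator: 0.11×11 + 0.104×2.1 = 1.428
Denominator: 1 + 0.11×3.5 + 0.104×9.3 = 2.352
R = 1.428/2.352 = 0.6073 kJ/s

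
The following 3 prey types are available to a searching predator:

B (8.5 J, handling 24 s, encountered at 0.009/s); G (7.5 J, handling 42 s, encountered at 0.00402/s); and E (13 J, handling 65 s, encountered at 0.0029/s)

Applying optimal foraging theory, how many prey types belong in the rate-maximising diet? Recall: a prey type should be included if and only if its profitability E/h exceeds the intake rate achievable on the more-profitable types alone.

3

E/h in descending order: B 0.354, E 0.2, G 0.179 J/s. The optimal diet is the largest prefix of this list for which every included type satisfies E_i/h_i > R on the types above it.
Rate on top 1: 0.06291. E: 0.2 > 0.06291 → include.
Rate on top 2: 0.08131. G: 0.179 > 0.08131 → include.
Optimal diet: B, E, G — 3 of 3 types.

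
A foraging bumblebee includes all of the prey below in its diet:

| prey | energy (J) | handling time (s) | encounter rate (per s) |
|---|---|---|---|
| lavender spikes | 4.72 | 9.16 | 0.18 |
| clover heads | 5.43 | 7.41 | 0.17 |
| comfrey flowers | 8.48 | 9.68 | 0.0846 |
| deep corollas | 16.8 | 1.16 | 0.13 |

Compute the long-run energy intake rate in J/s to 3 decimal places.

R = (0.18×4.72 + 0.17×5.43 + 0.0846×8.48 + 0.13×16.8) / (1 + 0.18×9.16 + 0.17×7.41 + 0.0846×9.68 + 0.13×1.16) = 4.674/4.878 = 0.9582 J/s.

0.958 J/s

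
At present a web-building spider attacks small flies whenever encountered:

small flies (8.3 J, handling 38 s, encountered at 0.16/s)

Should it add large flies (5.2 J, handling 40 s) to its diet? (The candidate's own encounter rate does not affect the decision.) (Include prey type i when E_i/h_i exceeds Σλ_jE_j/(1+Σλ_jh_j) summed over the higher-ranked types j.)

Intake rate on the current diet: R = (0.16×8.3) / (1 + 0.16×38) = 1.328/7.08 = 0.1876 J/s.
Profitability of large flies: 5.2/40 = 0.13 J/s.
Since 0.13 < R, time spent handling large flies is better spent searching.

No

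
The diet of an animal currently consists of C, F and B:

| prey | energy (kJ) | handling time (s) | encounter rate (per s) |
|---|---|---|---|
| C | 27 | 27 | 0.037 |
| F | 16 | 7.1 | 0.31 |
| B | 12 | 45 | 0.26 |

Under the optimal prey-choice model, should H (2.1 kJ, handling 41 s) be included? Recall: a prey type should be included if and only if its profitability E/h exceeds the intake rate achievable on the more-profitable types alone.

No

On C, F and B alone, R = ΣλE/(1+Σλh) = 9.079/15.9 = 0.571 kJ/s.
H: E/h = 2.1/41 = 0.05122 kJ/s.
0.05122 < 0.571, so adding H would lower the average — exclude it.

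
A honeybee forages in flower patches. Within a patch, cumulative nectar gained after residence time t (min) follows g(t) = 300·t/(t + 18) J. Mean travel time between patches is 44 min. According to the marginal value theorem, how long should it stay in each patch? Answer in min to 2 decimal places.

By the marginal value theorem, leave when the instantaneous gain rate g'(t) equals the habitat-wide average g(t)/(T + t).
g'(t) = 300·18/(t + 18)². Setting 300·18/(t+18)² = 300t/[(t+18)(44+t)] gives 18(44+t) = t(t+18), so t² = 18×44 = 792.
t* = √792 = 28.14 min.

28.14 min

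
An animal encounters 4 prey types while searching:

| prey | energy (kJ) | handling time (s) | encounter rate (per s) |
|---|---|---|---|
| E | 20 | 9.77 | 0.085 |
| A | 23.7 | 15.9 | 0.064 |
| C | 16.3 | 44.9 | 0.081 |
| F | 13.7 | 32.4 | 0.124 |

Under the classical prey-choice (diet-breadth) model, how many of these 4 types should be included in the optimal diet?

2

E/h in descending order: E 2.05, A 1.49, F 0.423, C 0.363 kJ/s. The optimal diet is the largest prefix of this list for which every included type satisfies E_i/h_i > R on the types above it.
Rate on top 1: 0.9287. A: 1.49 > 0.9287 → include.
Rate on top 2: 1.129. F: 0.423 < 1.129 → exclude; stop.
Optimal diet: E, A — 2 of 4 types.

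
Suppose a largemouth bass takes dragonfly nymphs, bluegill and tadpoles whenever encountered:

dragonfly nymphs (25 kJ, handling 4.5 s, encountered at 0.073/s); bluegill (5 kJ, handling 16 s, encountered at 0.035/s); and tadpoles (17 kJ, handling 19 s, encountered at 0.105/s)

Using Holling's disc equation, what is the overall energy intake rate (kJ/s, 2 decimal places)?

0.97 kJ/s

Energy encountered per unit search time: 0.073×25 + 0.035×5 + 0.105×17 = 3.785 kJ/s.
Handling time per unit search time: 0.073×4.5 + 0.035×16 + 0.105×19 = 2.883.
Rate = 3.785/(1 + 2.883) = 0.9746 kJ/s.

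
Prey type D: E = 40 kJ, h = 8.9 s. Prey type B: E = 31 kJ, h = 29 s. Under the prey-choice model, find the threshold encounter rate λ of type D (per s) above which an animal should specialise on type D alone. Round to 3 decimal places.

0.035 per s

The zero-one rule: include type B iff E₂/h₂ > λE₁/(1+λh₁). Equality gives the switch point.
λE₁h₂ = E₂ + λE₂h₁ ⇒ λ = E₂/(E₁h₂ − E₂h₁) = 31/(1160 − 275.9) = 0.03506 per s.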